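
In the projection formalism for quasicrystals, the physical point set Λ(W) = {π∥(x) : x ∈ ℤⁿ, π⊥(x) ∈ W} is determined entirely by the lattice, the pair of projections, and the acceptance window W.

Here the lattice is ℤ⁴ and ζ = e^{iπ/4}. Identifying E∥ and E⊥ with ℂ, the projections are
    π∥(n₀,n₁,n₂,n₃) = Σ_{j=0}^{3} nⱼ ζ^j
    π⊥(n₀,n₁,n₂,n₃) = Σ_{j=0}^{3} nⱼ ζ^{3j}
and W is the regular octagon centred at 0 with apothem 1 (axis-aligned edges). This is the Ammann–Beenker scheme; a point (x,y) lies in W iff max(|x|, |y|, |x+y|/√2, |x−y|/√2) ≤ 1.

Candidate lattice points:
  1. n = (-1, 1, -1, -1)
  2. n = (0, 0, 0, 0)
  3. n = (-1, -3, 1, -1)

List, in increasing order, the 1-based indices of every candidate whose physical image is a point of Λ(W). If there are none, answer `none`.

π⊥(n) = n₀ + n₁ζ³ + n₂ζ⁶ + n₃ζ⁹ where ζ = e^{iπ/4}.
#1 (-1, 1, -1, -1): internal (-2.414214, 1.000000); octagon support 2.414214 vs apothem 1 → ∉ W
#2 (0, 0, 0, 0): internal (0.000000, 0.000000); octagon support 0.000000 vs apothem 1 → ∈ W
#3 (-1, -3, 1, -1): internal (0.414214, -3.828427); octagon support 3.828427 vs apothem 1 → ∉ W

2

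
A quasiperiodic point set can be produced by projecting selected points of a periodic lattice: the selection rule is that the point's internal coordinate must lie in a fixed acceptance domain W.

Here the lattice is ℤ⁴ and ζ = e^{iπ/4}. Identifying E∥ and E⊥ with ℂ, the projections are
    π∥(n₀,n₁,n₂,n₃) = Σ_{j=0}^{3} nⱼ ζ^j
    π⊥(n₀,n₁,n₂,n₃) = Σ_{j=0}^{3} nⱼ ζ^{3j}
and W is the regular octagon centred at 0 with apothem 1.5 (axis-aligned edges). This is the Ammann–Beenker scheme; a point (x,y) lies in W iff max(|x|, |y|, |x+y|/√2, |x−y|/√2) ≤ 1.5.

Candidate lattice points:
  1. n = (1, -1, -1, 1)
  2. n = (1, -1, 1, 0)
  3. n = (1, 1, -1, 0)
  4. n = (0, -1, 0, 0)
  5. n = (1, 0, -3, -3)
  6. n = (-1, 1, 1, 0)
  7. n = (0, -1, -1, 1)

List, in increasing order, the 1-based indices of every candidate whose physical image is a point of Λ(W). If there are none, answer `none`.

4, 5

Internal map: ζ^{3j} for j=0..3 gives (1,0), (−√2/2,√2/2), (0,−1), (√2/2,√2/2).
#1 (1, -1, -1, 1): internal (2.41421, 1.00000); octagon support 2.41421 vs apothem 1.5 → ∉ W
#2 (1, -1, 1, 0): internal (1.70711, -1.70711); octagon support 2.41421 vs apothem 1.5 → ∉ W
#3 (1, 1, -1, 0): internal (0.29289, 1.70711); octagon support 1.70711 vs apothem 1.5 → ∉ W
#4 (0, -1, 0, 0): internal (0.70711, -0.70711); octagon support 1.00000 vs apothem 1.5 → ∈ W
#5 (1, 0, -3, -3): internal (-1.12132, 0.87868); octagon support 1.41421 vs apothem 1.5 → ∈ W
#6 (-1, 1, 1, 0): internal (-1.70711, -0.29289); octagon support 1.70711 vs apothem 1.5 → ∉ W
#7 (0, -1, -1, 1): internal (1.41421, 1.00000); octagon support 1.70711 vs apothem 1.5 → ∉ W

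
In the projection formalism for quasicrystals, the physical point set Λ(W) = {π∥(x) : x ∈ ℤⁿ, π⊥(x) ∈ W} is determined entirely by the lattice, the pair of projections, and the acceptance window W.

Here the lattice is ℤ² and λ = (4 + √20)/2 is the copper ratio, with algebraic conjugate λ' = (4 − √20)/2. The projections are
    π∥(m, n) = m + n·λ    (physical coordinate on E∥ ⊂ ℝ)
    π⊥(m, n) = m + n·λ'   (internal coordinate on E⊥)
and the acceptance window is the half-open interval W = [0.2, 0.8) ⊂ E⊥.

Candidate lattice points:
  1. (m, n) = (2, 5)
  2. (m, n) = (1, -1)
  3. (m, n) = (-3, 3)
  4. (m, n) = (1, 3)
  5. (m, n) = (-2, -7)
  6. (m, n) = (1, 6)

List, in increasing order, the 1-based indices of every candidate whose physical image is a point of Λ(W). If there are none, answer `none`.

4

Numerically λ ≈ 4.2361 and λ' = −1/λ ≈ -0.2361.
#1 (2,5): internal coord 2 + (5)·λ' = +0.8197; +0.8197 ∉ [0.2, 0.8) → out
#2 (1,-1): internal coord 1 + (-1)·λ' = +1.2361; +1.2361 ∉ [0.2, 0.8) → out
#3 (-3,3): internal coord -3 + (3)·λ' = -3.7082; -3.7082 ∉ [0.2, 0.8) → out
#4 (1,3): internal coord 1 + (3)·λ' = +0.2918; +0.2918 ∈ [0.2, 0.8) → IN Λ
#5 (-2,-7): internal coord -2 + (-7)·λ' = -0.3475; -0.3475 ∉ [0.2, 0.8) → out
#6 (1,6): internal coord 1 + (6)·λ' = -0.4164; -0.4164 ∉ [0.2, 0.8) → out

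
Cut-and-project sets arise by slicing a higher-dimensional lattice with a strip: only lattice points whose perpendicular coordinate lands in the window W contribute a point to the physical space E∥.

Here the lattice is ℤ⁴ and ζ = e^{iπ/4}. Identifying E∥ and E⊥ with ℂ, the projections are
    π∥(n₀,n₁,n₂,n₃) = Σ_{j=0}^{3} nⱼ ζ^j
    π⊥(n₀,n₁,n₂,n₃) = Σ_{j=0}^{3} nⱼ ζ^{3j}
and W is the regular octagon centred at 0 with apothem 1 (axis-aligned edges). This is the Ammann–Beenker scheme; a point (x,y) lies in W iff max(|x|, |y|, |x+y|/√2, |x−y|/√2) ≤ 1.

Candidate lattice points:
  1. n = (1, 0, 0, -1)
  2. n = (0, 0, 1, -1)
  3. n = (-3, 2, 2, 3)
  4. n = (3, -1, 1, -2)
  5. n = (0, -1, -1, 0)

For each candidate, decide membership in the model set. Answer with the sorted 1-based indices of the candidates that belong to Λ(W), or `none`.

1, 5

With ζ = e^{iπ/4} the internal vectors are ζ^0,ζ^3,ζ^6,ζ^9.
candidate 1: n = (1, 0, 0, -1) → π⊥ ≈ (+0.29289, -0.70711); max(|x|,|y|,|x±y|/√2) = 0.70711 ≤ 1 ⇒ ∈ W
candidate 2: n = (0, 0, 1, -1) → π⊥ ≈ (-0.70711, -1.70711); max(|x|,|y|,|x±y|/√2) = 1.70711 > 1 ⇒ ∉ W
candidate 3: n = (-3, 2, 2, 3) → π⊥ ≈ (-2.29289, +1.53553); max(|x|,|y|,|x±y|/√2) = 2.70711 > 1 ⇒ ∉ W
candidate 4: n = (3, -1, 1, -2) → π⊥ ≈ (+2.29289, -3.12132); max(|x|,|y|,|x±y|/√2) = 3.82843 > 1 ⇒ ∉ W
candidate 5: n = (0, -1, -1, 0) → π⊥ ≈ (+0.70711, +0.29289); max(|x|,|y|,|x±y|/√2) = 0.70711 ≤ 1 ⇒ ∈ W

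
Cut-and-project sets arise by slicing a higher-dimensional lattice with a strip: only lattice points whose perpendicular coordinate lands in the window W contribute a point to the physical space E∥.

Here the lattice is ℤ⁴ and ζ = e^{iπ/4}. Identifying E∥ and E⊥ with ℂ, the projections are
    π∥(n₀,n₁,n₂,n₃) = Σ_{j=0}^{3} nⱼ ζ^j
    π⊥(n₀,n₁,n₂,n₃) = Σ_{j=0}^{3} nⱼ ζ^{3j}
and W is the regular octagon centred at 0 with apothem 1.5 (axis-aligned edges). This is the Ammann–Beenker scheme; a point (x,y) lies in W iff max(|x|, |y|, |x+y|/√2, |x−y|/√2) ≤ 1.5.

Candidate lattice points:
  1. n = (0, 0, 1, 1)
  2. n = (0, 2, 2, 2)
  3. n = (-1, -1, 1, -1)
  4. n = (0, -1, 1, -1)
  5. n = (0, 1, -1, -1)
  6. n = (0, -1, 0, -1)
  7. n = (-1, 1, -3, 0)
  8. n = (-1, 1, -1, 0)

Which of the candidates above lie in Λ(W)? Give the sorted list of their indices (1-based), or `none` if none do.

1, 2, 6

Internal map: ζ^{3j} for j=0..3 gives (1,0), (−√2/2,√2/2), (0,−1), (√2/2,√2/2).
candidate 1: n = (0, 0, 1, 1) → π⊥ ≈ (+0.707107, -0.292893); max(|x|,|y|,|x±y|/√2) = 0.707107 ≤ 1.5 ⇒ ∈ W
candidate 2: n = (0, 2, 2, 2) → π⊥ ≈ (+0.000000, +0.828427); max(|x|,|y|,|x±y|/√2) = 0.828427 ≤ 1.5 ⇒ ∈ W
candidate 3: n = (-1, -1, 1, -1) → π⊥ ≈ (-1.000000, -2.414214); max(|x|,|y|,|x±y|/√2) = 2.414214 > 1.5 ⇒ ∉ W
candidate 4: n = (0, -1, 1, -1) → π⊥ ≈ (+0.000000, -2.414214); max(|x|,|y|,|x±y|/√2) = 2.414214 > 1.5 ⇒ ∉ W
candidate 5: n = (0, 1, -1, -1) → π⊥ ≈ (-1.414214, +1.000000); max(|x|,|y|,|x±y|/√2) = 1.707107 > 1.5 ⇒ ∉ W
candidate 6: n = (0, -1, 0, -1) → π⊥ ≈ (+0.000000, -1.414214); max(|x|,|y|,|x±y|/√2) = 1.414214 ≤ 1.5 ⇒ ∈ W
candidate 7: n = (-1, 1, -3, 0) → π⊥ ≈ (-1.707107, +3.707107); max(|x|,|y|,|x±y|/√2) = 3.828427 > 1.5 ⇒ ∉ W
candidate 8: n = (-1, 1, -1, 0) → π⊥ ≈ (-1.707107, +1.707107); max(|x|,|y|,|x±y|/√2) = 2.414214 > 1.5 ⇒ ∉ W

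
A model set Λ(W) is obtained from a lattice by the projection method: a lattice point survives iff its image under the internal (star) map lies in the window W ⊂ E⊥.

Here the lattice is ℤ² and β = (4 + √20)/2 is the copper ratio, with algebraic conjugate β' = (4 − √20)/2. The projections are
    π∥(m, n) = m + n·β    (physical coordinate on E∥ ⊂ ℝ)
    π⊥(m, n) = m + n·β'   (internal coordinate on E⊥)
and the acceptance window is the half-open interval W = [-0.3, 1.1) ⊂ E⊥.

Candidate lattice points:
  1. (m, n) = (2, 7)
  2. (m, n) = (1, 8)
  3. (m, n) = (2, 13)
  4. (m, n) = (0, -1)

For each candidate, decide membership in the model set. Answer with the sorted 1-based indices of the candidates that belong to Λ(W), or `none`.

1, 4

β' = (4−√20)/2 ≈ -0.23607.
[1] lift (2,7): star map gives 0.34752; window check -0.3 ≤ 0.34752 < 1.1 is true → IN Λ
[2] lift (1,8): star map gives -0.88854; window check -0.3 ≤ -0.88854 < 1.1 is false → out
[3] lift (2,13): star map gives -1.06888; window check -0.3 ≤ -1.06888 < 1.1 is false → out
[4] lift (0,-1): star map gives 0.23607; window check -0.3 ≤ 0.23607 < 1.1 is true → IN Λ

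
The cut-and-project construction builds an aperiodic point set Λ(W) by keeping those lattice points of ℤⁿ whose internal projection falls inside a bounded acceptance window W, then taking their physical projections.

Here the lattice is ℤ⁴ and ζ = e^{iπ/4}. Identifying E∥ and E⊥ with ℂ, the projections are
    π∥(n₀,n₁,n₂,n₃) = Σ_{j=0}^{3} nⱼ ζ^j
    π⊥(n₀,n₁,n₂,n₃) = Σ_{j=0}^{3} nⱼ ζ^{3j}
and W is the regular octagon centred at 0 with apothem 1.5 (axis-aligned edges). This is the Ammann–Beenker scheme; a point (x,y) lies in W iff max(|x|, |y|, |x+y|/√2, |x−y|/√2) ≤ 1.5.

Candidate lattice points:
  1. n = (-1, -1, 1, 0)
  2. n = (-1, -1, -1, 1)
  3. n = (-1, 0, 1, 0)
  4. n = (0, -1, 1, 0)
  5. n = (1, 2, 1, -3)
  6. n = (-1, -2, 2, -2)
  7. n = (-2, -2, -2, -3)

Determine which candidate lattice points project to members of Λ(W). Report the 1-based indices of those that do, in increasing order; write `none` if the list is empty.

2, 3

π⊥(n) = n₀ + n₁ζ³ + n₂ζ⁶ + n₃ζ⁹ where ζ = e^{iπ/4}.
candidate 1: n = (-1, -1, 1, 0) → π⊥ ≈ (-0.2929, -1.7071); max(|x|,|y|,|x±y|/√2) = 1.7071 > 1.5 ⇒ ∉ W
candidate 2: n = (-1, -1, -1, 1) → π⊥ ≈ (+0.4142, +1.0000); max(|x|,|y|,|x±y|/√2) = 1.0000 ≤ 1.5 ⇒ ∈ W
candidate 3: n = (-1, 0, 1, 0) → π⊥ ≈ (-1.0000, -1.0000); max(|x|,|y|,|x±y|/√2) = 1.4142 ≤ 1.5 ⇒ ∈ W
candidate 4: n = (0, -1, 1, 0) → π⊥ ≈ (+0.7071, -1.7071); max(|x|,|y|,|x±y|/√2) = 1.7071 > 1.5 ⇒ ∉ W
candidate 5: n = (1, 2, 1, -3) → π⊥ ≈ (-2.5355, -1.7071); max(|x|,|y|,|x±y|/√2) = 3.0000 > 1.5 ⇒ ∉ W
candidate 6: n = (-1, -2, 2, -2) → π⊥ ≈ (-1.0000, -4.8284); max(|x|,|y|,|x±y|/√2) = 4.8284 > 1.5 ⇒ ∉ W
candidate 7: n = (-2, -2, -2, -3) → π⊥ ≈ (-2.7071, -1.5355); max(|x|,|y|,|x±y|/√2) = 3.0000 > 1.5 ⇒ ∉ W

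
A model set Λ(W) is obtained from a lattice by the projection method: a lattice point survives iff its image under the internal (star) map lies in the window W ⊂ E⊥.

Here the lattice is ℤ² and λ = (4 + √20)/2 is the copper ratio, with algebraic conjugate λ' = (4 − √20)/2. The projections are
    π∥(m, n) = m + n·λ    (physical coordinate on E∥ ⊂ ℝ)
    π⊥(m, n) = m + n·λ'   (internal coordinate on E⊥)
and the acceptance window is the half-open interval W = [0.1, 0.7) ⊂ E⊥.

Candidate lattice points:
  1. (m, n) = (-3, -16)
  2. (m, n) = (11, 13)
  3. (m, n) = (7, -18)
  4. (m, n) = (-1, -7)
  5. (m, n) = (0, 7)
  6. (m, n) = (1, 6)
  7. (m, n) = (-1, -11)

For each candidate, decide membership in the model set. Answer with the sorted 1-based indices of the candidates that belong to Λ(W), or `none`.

λ' = (4−√20)/2 ≈ -0.236068.
candidate 1: (m,n)=(-3,-16) → π∥ = -3-16·λ ≈ -70.777088, π⊥ = -3-16·λ' ≈ 0.777088 ∉ [0.1, 0.7) ⇒ out
candidate 2: (m,n)=(11,13) → π∥ = 11+13·λ ≈ 66.068884, π⊥ = 11+13·λ' ≈ 7.931116 ∉ [0.1, 0.7) ⇒ out
candidate 3: (m,n)=(7,-18) → π∥ = 7-18·λ ≈ -69.249224, π⊥ = 7-18·λ' ≈ 11.249224 ∉ [0.1, 0.7) ⇒ out
candidate 4: (m,n)=(-1,-7) → π∥ = -1-7·λ ≈ -30.652476, π⊥ = -1-7·λ' ≈ 0.652476 ∈ [0.1, 0.7) ⇒ IN Λ
candidate 5: (m,n)=(0,7) → π∥ = 0+7·λ ≈ 29.652476, π⊥ = 0+7·λ' ≈ -1.652476 ∉ [0.1, 0.7) ⇒ out
candidate 6: (m,n)=(1,6) → π∥ = 1+6·λ ≈ 26.416408, π⊥ = 1+6·λ' ≈ -0.416408 ∉ [0.1, 0.7) ⇒ out
candidate 7: (m,n)=(-1,-11) → π∥ = -1-11·λ ≈ -47.596748, π⊥ = -1-11·λ' ≈ 1.596748 ∉ [0.1, 0.7) ⇒ out

4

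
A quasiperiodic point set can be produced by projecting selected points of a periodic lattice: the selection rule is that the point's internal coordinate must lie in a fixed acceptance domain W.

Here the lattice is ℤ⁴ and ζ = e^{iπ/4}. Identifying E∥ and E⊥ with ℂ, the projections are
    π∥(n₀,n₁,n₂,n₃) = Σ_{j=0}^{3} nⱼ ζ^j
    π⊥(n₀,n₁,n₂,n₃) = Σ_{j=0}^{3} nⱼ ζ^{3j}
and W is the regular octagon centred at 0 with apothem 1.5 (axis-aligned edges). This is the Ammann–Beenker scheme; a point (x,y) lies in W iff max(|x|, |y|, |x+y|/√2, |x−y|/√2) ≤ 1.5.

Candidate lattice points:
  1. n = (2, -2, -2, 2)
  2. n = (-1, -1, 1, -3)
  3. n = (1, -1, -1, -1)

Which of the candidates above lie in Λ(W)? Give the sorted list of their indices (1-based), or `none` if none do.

With ζ = e^{iπ/4} the internal vectors are ζ^0,ζ^3,ζ^6,ζ^9.
candidate 1: n = (2, -2, -2, 2) → π⊥ ≈ (+4.8284, +2.0000); max(|x|,|y|,|x±y|/√2) = 4.8284 > 1.5 ⇒ ∉ W
candidate 2: n = (-1, -1, 1, -3) → π⊥ ≈ (-2.4142, -3.8284); max(|x|,|y|,|x±y|/√2) = 4.4142 > 1.5 ⇒ ∉ W
candidate 3: n = (1, -1, -1, -1) → π⊥ ≈ (+1.0000, -0.4142); max(|x|,|y|,|x±y|/√2) = 1.0000 ≤ 1.5 ⇒ ∈ W

3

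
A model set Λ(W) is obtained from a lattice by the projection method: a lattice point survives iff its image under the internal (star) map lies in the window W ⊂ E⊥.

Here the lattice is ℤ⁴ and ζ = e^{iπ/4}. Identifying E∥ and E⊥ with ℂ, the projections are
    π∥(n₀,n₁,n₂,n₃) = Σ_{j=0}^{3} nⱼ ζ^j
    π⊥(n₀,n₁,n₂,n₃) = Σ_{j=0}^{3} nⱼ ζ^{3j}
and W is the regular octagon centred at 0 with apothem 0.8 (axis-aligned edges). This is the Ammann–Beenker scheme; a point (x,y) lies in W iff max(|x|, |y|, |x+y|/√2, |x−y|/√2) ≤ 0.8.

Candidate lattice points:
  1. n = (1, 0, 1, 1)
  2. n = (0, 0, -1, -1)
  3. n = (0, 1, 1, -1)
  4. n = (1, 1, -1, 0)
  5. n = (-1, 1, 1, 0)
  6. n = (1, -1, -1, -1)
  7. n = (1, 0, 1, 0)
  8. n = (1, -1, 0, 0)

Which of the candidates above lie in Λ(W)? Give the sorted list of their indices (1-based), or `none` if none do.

π⊥(n) = n₀ + n₁ζ³ + n₂ζ⁶ + n₃ζ⁹ where ζ = e^{iπ/4}.
#1 (1, 0, 1, 1): internal (1.707107, -0.292893); octagon support 1.707107 vs apothem 0.8 → ∉ W
#2 (0, 0, -1, -1): internal (-0.707107, 0.292893); octagon support 0.707107 vs apothem 0.8 → ∈ W
#3 (0, 1, 1, -1): internal (-1.414214, -1.000000); octagon support 1.707107 vs apothem 0.8 → ∉ W
#4 (1, 1, -1, 0): internal (0.292893, 1.707107); octagon support 1.707107 vs apothem 0.8 → ∉ W
#5 (-1, 1, 1, 0): internal (-1.707107, -0.292893); octagon support 1.707107 vs apothem 0.8 → ∉ W
#6 (1, -1, -1, -1): internal (1.000000, -0.414214); octagon support 1.000000 vs apothem 0.8 → ∉ W
#7 (1, 0, 1, 0): internal (1.000000, -1.000000); octagon support 1.414214 vs apothem 0.8 → ∉ W
#8 (1, -1, 0, 0): internal (1.707107, -0.707107); octagon support 1.707107 vs apothem 0.8 → ∉ W

2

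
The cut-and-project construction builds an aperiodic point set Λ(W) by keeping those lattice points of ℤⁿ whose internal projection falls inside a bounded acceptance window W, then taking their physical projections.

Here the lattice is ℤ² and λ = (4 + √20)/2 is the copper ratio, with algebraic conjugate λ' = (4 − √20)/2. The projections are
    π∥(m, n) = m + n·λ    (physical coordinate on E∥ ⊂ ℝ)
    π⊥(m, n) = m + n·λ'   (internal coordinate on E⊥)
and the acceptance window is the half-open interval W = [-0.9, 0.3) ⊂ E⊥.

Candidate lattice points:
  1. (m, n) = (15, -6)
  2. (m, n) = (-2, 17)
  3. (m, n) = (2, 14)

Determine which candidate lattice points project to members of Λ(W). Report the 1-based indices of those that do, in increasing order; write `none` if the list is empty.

Compute λ' = (4−√20)/2 = -0.23607, so π⊥(m,n) = m -0.23607·n.
[1] lift (15,-6): star map gives 16.41641; window check -0.9 ≤ 16.41641 < 0.3 is false → out
[2] lift (-2,17): star map gives -6.01316; window check -0.9 ≤ -6.01316 < 0.3 is false → out
[3] lift (2,14): star map gives -1.30495; window check -0.9 ≤ -1.30495 < 0.3 is false → out

none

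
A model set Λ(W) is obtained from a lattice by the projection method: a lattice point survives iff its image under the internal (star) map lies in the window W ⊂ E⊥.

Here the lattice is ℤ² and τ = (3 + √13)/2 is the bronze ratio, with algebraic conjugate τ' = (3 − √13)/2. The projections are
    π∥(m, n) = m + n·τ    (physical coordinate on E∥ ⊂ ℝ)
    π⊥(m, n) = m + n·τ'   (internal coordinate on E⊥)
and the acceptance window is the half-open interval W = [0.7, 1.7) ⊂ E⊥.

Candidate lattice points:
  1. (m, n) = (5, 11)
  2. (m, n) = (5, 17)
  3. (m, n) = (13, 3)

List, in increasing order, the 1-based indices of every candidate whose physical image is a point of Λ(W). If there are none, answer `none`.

1

τ' = (3−√13)/2 ≈ -0.3028.
#1 (5,11): internal coord 5 + (11)·τ' = +1.6695; +1.6695 ∈ [0.7, 1.7) → IN Λ
#2 (5,17): internal coord 5 + (17)·τ' = -0.1472; -0.1472 ∉ [0.7, 1.7) → out
#3 (13,3): internal coord 13 + (3)·τ' = +12.0917; +12.0917 ∉ [0.7, 1.7) → out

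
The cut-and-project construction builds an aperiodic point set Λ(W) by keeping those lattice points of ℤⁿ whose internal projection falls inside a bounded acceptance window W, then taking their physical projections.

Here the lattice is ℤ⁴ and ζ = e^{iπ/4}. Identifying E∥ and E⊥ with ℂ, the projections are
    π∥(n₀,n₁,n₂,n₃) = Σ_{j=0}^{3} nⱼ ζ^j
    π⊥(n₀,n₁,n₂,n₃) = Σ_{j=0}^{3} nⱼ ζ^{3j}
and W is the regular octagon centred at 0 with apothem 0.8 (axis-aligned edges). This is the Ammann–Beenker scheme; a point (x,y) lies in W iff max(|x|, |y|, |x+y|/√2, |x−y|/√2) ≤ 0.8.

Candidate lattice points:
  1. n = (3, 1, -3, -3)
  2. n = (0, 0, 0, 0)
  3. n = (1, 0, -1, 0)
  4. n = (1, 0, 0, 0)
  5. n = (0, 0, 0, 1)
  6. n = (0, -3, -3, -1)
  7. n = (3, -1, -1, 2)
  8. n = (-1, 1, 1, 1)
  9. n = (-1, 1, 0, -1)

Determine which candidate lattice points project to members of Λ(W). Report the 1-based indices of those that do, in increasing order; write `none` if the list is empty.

Internal map: ζ^{3j} for j=0..3 gives (1,0), (−√2/2,√2/2), (0,−1), (√2/2,√2/2).
#1 (3, 1, -3, -3): internal (0.171573, 1.585786); octagon support 1.585786 vs apothem 0.8 → ∉ W
#2 (0, 0, 0, 0): internal (0.000000, 0.000000); octagon support 0.000000 vs apothem 0.8 → ∈ W
#3 (1, 0, -1, 0): internal (1.000000, 1.000000); octagon support 1.414214 vs apothem 0.8 → ∉ W
#4 (1, 0, 0, 0): internal (1.000000, 0.000000); octagon support 1.000000 vs apothem 0.8 → ∉ W
#5 (0, 0, 0, 1): internal (0.707107, 0.707107); octagon support 1.000000 vs apothem 0.8 → ∉ W
#6 (0, -3, -3, -1): internal (1.414214, 0.171573); octagon support 1.414214 vs apothem 0.8 → ∉ W
#7 (3, -1, -1, 2): internal (5.121320, 1.707107); octagon support 5.121320 vs apothem 0.8 → ∉ W
#8 (-1, 1, 1, 1): internal (-1.000000, 0.414214); octagon support 1.000000 vs apothem 0.8 → ∉ W
#9 (-1, 1, 0, -1): internal (-2.414214, 0.000000); octagon support 2.414214 vs apothem 0.8 → ∉ W

2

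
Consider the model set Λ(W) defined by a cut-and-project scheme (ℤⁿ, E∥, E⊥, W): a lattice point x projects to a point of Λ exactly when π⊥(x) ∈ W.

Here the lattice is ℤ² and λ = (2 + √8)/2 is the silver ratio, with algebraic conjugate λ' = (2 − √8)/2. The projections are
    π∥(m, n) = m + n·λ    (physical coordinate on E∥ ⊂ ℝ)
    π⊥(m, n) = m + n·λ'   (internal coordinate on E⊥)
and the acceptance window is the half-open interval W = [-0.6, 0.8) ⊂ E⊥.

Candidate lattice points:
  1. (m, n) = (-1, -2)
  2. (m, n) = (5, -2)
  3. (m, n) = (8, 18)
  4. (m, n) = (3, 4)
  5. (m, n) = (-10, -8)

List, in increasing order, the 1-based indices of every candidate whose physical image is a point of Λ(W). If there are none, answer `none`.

λ' = (2−√8)/2 ≈ -0.4142.
#1 (-1,-2): internal coord -1 + (-2)·λ' = -0.1716; -0.1716 ∈ [-0.6, 0.8) → IN Λ
#2 (5,-2): internal coord 5 + (-2)·λ' = +5.8284; +5.8284 ∉ [-0.6, 0.8) → out
#3 (8,18): internal coord 8 + (18)·λ' = +0.5442; +0.5442 ∈ [-0.6, 0.8) → IN Λ
#4 (3,4): internal coord 3 + (4)·λ' = +1.3431; +1.3431 ∉ [-0.6, 0.8) → out
#5 (-10,-8): internal coord -10 + (-8)·λ' = -6.6863; -6.6863 ∉ [-0.6, 0.8) → out

1, 3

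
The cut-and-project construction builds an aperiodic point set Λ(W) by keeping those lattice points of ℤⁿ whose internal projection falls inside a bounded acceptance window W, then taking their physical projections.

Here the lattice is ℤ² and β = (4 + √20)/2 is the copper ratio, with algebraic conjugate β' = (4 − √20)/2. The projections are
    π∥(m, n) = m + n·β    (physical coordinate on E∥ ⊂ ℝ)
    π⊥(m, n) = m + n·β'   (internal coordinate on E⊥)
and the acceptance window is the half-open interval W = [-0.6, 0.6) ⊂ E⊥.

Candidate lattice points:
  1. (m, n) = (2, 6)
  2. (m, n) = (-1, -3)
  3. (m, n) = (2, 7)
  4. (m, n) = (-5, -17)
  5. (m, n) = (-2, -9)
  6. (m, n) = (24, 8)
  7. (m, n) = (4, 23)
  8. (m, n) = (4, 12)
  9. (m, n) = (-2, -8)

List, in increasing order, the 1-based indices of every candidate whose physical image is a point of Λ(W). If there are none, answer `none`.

1, 2, 3, 5, 9

Compute β' = (4−√20)/2 = -0.23607, so π⊥(m,n) = m -0.23607·n.
[1] lift (2,6): star map gives 0.58359; window check -0.6 ≤ 0.58359 < 0.6 is true → IN Λ
[2] lift (-1,-3): star map gives -0.29180; window check -0.6 ≤ -0.29180 < 0.6 is true → IN Λ
[3] lift (2,7): star map gives 0.34752; window check -0.6 ≤ 0.34752 < 0.6 is true → IN Λ
[4] lift (-5,-17): star map gives -0.98684; window check -0.6 ≤ -0.98684 < 0.6 is false → out
[5] lift (-2,-9): star map gives 0.12461; window check -0.6 ≤ 0.12461 < 0.6 is true → IN Λ
[6] lift (24,8): star map gives 22.11146; window check -0.6 ≤ 22.11146 < 0.6 is false → out
[7] lift (4,23): star map gives -1.42956; window check -0.6 ≤ -1.42956 < 0.6 is false → out
[8] lift (4,12): star map gives 1.16718; window check -0.6 ≤ 1.16718 < 0.6 is false → out
[9] lift (-2,-8): star map gives -0.11146; window check -0.6 ≤ -0.11146 < 0.6 is true → IN Λ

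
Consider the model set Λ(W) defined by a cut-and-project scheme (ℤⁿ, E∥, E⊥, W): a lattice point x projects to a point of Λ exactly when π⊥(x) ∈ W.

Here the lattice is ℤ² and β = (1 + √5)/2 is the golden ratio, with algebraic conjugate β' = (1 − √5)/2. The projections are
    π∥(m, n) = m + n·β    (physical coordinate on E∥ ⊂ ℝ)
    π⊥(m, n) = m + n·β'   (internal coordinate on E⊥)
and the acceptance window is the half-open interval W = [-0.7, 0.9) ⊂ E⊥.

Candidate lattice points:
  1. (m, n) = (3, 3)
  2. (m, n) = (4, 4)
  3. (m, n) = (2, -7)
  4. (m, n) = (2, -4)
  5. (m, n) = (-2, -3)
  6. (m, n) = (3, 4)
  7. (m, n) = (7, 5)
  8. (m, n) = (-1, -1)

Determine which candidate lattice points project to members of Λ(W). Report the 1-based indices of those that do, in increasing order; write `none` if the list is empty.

5, 6, 8

Compute β' = (1−√5)/2 = -0.61803, so π⊥(m,n) = m -0.61803·n.
#1 (3,3): internal coord 3 + (3)·β' = +1.14590; +1.14590 ∉ [-0.7, 0.9) → out
#2 (4,4): internal coord 4 + (4)·β' = +1.52786; +1.52786 ∉ [-0.7, 0.9) → out
#3 (2,-7): internal coord 2 + (-7)·β' = +6.32624; +6.32624 ∉ [-0.7, 0.9) → out
#4 (2,-4): internal coord 2 + (-4)·β' = +4.47214; +4.47214 ∉ [-0.7, 0.9) → out
#5 (-2,-3): internal coord -2 + (-3)·β' = -0.14590; -0.14590 ∈ [-0.7, 0.9) → IN Λ
#6 (3,4): internal coord 3 + (4)·β' = +0.52786; +0.52786 ∈ [-0.7, 0.9) → IN Λ
#7 (7,5): internal coord 7 + (5)·β' = +3.90983; +3.90983 ∉ [-0.7, 0.9) → out
#8 (-1,-1): internal coord -1 + (-1)·β' = -0.38197; -0.38197 ∈ [-0.7, 0.9) → IN Λ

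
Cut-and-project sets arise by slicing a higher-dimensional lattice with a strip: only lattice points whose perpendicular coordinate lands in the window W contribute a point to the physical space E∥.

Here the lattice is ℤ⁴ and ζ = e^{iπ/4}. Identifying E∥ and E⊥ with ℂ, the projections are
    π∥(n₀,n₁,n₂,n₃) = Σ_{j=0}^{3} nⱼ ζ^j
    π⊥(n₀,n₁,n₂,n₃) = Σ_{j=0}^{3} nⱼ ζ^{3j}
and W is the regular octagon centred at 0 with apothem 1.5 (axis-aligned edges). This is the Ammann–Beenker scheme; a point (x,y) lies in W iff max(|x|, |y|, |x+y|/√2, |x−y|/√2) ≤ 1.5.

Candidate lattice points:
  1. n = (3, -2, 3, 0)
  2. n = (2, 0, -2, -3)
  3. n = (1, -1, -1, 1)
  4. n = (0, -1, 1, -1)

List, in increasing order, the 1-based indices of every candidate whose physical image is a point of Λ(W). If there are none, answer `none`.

2

π⊥(n) = n₀ + n₁ζ³ + n₂ζ⁶ + n₃ζ⁹ where ζ = e^{iπ/4}.
#1 (3, -2, 3, 0): internal (4.4142, -4.4142); octagon support 6.2426 vs apothem 1.5 → ∉ W
#2 (2, 0, -2, -3): internal (-0.1213, -0.1213); octagon support 0.1716 vs apothem 1.5 → ∈ W
#3 (1, -1, -1, 1): internal (2.4142, 1.0000); octagon support 2.4142 vs apothem 1.5 → ∉ W
#4 (0, -1, 1, -1): internal (0.0000, -2.4142); octagon support 2.4142 vs apothem 1.5 → ∉ W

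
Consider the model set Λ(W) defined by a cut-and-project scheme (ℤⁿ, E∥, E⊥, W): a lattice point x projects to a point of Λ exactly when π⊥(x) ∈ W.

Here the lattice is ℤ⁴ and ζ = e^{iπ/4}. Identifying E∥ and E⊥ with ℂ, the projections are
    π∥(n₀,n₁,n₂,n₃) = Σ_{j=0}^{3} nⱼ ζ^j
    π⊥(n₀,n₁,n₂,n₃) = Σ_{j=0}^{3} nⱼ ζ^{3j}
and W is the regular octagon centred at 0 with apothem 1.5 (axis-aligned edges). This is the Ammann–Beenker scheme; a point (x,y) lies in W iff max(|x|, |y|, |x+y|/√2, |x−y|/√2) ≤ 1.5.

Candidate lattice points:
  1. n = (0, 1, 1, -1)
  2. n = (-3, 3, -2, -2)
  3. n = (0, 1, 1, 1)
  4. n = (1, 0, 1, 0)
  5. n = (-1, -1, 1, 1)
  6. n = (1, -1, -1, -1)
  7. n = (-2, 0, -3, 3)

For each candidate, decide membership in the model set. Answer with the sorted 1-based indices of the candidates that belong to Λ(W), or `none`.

3, 4, 5, 6

π⊥(n) = n₀ + n₁ζ³ + n₂ζ⁶ + n₃ζ⁹ where ζ = e^{iπ/4}.
candidate 1: n = (0, 1, 1, -1) → π⊥ ≈ (-1.41421, -1.00000); max(|x|,|y|,|x±y|/√2) = 1.70711 > 1.5 ⇒ ∉ W
candidate 2: n = (-3, 3, -2, -2) → π⊥ ≈ (-6.53553, +2.70711); max(|x|,|y|,|x±y|/√2) = 6.53553 > 1.5 ⇒ ∉ W
candidate 3: n = (0, 1, 1, 1) → π⊥ ≈ (+0.00000, +0.41421); max(|x|,|y|,|x±y|/√2) = 0.41421 ≤ 1.5 ⇒ ∈ W
candidate 4: n = (1, 0, 1, 0) → π⊥ ≈ (+1.00000, -1.00000); max(|x|,|y|,|x±y|/√2) = 1.41421 ≤ 1.5 ⇒ ∈ W
candidate 5: n = (-1, -1, 1, 1) → π⊥ ≈ (+0.41421, -1.00000); max(|x|,|y|,|x±y|/√2) = 1.00000 ≤ 1.5 ⇒ ∈ W
candidate 6: n = (1, -1, -1, -1) → π⊥ ≈ (+1.00000, -0.41421); max(|x|,|y|,|x±y|/√2) = 1.00000 ≤ 1.5 ⇒ ∈ W
candidate 7: n = (-2, 0, -3, 3) → π⊥ ≈ (+0.12132, +5.12132); max(|x|,|y|,|x±y|/√2) = 5.12132 > 1.5 ⇒ ∉ W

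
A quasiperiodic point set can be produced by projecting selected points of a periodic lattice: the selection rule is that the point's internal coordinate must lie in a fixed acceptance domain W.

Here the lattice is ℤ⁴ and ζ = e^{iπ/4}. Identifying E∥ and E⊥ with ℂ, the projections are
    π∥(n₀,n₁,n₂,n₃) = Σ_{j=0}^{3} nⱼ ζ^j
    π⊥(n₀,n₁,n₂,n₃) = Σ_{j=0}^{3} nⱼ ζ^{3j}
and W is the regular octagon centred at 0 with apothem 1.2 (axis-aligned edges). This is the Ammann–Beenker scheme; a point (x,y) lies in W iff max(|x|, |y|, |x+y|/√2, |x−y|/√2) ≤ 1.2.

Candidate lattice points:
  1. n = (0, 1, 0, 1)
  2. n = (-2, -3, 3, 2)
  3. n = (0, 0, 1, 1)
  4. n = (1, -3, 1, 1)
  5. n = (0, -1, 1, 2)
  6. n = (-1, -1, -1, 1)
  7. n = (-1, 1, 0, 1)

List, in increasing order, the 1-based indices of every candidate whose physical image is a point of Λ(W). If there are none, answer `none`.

π⊥(n) = n₀ + n₁ζ³ + n₂ζ⁶ + n₃ζ⁹ where ζ = e^{iπ/4}.
#1 (0, 1, 0, 1): internal (0.0000, 1.4142); octagon support 1.4142 vs apothem 1.2 → ∉ W
#2 (-2, -3, 3, 2): internal (1.5355, -3.7071); octagon support 3.7071 vs apothem 1.2 → ∉ W
#3 (0, 0, 1, 1): internal (0.7071, -0.2929); octagon support 0.7071 vs apothem 1.2 → ∈ W
#4 (1, -3, 1, 1): internal (3.8284, -2.4142); octagon support 4.4142 vs apothem 1.2 → ∉ W
#5 (0, -1, 1, 2): internal (2.1213, -0.2929); octagon support 2.1213 vs apothem 1.2 → ∉ W
#6 (-1, -1, -1, 1): internal (0.4142, 1.0000); octagon support 1.0000 vs apothem 1.2 → ∈ W
#7 (-1, 1, 0, 1): internal (-1.0000, 1.4142); octagon support 1.7071 vs apothem 1.2 → ∉ W

3, 6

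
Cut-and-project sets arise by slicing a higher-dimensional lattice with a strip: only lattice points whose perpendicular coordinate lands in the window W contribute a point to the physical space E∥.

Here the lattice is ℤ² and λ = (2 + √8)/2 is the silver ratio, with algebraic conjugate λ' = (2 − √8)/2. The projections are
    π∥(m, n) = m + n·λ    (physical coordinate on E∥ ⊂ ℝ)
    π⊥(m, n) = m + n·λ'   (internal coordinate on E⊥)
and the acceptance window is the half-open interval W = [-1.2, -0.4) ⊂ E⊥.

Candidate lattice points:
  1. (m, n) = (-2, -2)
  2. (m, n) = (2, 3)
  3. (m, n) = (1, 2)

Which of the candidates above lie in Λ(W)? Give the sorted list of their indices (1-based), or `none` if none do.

1

Numerically λ ≈ 2.4142 and λ' = −1/λ ≈ -0.4142.
[1] lift (-2,-2): star map gives -1.1716; window check -1.2 ≤ -1.1716 < -0.4 is true → IN Λ
[2] lift (2,3): star map gives 0.7574; window check -1.2 ≤ 0.7574 < -0.4 is false → out
[3] lift (1,2): star map gives 0.1716; window check -1.2 ≤ 0.1716 < -0.4 is false → out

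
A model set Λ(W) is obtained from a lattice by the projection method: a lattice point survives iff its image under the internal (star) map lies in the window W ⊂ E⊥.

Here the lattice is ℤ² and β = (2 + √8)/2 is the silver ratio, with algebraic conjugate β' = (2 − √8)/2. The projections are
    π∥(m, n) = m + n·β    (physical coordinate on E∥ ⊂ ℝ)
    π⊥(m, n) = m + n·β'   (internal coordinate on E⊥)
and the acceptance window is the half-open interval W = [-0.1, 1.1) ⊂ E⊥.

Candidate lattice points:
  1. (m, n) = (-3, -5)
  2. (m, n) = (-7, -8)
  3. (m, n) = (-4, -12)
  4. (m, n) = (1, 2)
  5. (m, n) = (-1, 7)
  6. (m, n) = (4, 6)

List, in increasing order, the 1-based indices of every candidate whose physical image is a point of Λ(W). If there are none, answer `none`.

Compute β' = (2−√8)/2 = -0.4142, so π⊥(m,n) = m -0.4142·n.
candidate 1: (m,n)=(-3,-5) → π∥ = -3-5·β ≈ -15.0711, π⊥ = -3-5·β' ≈ -0.9289 ∉ [-0.1, 1.1) ⇒ out
candidate 2: (m,n)=(-7,-8) → π∥ = -7-8·β ≈ -26.3137, π⊥ = -7-8·β' ≈ -3.6863 ∉ [-0.1, 1.1) ⇒ out
candidate 3: (m,n)=(-4,-12) → π∥ = -4-12·β ≈ -32.9706, π⊥ = -4-12·β' ≈ 0.9706 ∈ [-0.1, 1.1) ⇒ IN Λ
candidate 4: (m,n)=(1,2) → π∥ = 1+2·β ≈ 5.8284, π⊥ = 1+2·β' ≈ 0.1716 ∈ [-0.1, 1.1) ⇒ IN Λ
candidate 5: (m,n)=(-1,7) → π∥ = -1+7·β ≈ 15.8995, π⊥ = -1+7·β' ≈ -3.8995 ∉ [-0.1, 1.1) ⇒ out
candidate 6: (m,n)=(4,6) → π∥ = 4+6·β ≈ 18.4853, π⊥ = 4+6·β' ≈ 1.5147 ∉ [-0.1, 1.1) ⇒ out

3, 4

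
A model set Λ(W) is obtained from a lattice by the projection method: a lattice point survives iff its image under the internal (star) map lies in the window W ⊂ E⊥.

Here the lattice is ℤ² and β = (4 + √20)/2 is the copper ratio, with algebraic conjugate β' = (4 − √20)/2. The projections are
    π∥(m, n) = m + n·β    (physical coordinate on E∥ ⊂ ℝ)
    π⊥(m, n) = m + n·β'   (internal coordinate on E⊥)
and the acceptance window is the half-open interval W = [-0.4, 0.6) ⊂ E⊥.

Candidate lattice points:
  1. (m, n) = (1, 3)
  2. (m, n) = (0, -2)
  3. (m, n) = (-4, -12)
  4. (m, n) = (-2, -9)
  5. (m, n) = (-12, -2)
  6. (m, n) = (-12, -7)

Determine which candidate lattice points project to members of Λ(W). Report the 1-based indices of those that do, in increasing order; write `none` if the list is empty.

Compute β' = (4−√20)/2 = -0.23607, so π⊥(m,n) = m -0.23607·n.
candidate 1: (m,n)=(1,3) → π∥ = 1+3·β ≈ 13.70820, π⊥ = 1+3·β' ≈ 0.29180 ∈ [-0.4, 0.6) ⇒ IN Λ
candidate 2: (m,n)=(0,-2) → π∥ = 0-2·β ≈ -8.47214, π⊥ = 0-2·β' ≈ 0.47214 ∈ [-0.4, 0.6) ⇒ IN Λ
candidate 3: (m,n)=(-4,-12) → π∥ = -4-12·β ≈ -54.83282, π⊥ = -4-12·β' ≈ -1.16718 ∉ [-0.4, 0.6) ⇒ out
candidate 4: (m,n)=(-2,-9) → π∥ = -2-9·β ≈ -40.12461, π⊥ = -2-9·β' ≈ 0.12461 ∈ [-0.4, 0.6) ⇒ IN Λ
candidate 5: (m,n)=(-12,-2) → π∥ = -12-2·β ≈ -20.47214, π⊥ = -12-2·β' ≈ -11.52786 ∉ [-0.4, 0.6) ⇒ out
candidate 6: (m,n)=(-12,-7) → π∥ = -12-7·β ≈ -41.65248, π⊥ = -12-7·β' ≈ -10.34752 ∉ [-0.4, 0.6) ⇒ out

1, 2, 4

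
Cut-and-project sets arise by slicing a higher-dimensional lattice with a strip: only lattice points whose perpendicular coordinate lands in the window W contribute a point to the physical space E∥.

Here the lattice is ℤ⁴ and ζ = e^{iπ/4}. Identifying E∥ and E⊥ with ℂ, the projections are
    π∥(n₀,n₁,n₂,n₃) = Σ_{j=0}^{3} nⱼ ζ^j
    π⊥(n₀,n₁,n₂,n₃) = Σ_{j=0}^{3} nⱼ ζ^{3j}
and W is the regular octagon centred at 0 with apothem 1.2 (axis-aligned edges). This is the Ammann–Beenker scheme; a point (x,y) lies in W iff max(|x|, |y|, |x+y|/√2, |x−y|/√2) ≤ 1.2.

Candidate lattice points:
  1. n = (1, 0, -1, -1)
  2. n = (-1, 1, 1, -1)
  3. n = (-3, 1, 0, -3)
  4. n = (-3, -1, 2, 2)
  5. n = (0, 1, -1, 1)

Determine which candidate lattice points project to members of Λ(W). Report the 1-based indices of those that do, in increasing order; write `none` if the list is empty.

π⊥(n) = n₀ + n₁ζ³ + n₂ζ⁶ + n₃ζ⁹ where ζ = e^{iπ/4}.
candidate 1: n = (1, 0, -1, -1) → π⊥ ≈ (+0.2929, +0.2929); max(|x|,|y|,|x±y|/√2) = 0.4142 ≤ 1.2 ⇒ ∈ W
candidate 2: n = (-1, 1, 1, -1) → π⊥ ≈ (-2.4142, -1.0000); max(|x|,|y|,|x±y|/√2) = 2.4142 > 1.2 ⇒ ∉ W
candidate 3: n = (-3, 1, 0, -3) → π⊥ ≈ (-5.8284, -1.4142); max(|x|,|y|,|x±y|/√2) = 5.8284 > 1.2 ⇒ ∉ W
candidate 4: n = (-3, -1, 2, 2) → π⊥ ≈ (-0.8787, -1.2929); max(|x|,|y|,|x±y|/√2) = 1.5355 > 1.2 ⇒ ∉ W
candidate 5: n = (0, 1, -1, 1) → π⊥ ≈ (+0.0000, +2.4142); max(|x|,|y|,|x±y|/√2) = 2.4142 > 1.2 ⇒ ∉ W

1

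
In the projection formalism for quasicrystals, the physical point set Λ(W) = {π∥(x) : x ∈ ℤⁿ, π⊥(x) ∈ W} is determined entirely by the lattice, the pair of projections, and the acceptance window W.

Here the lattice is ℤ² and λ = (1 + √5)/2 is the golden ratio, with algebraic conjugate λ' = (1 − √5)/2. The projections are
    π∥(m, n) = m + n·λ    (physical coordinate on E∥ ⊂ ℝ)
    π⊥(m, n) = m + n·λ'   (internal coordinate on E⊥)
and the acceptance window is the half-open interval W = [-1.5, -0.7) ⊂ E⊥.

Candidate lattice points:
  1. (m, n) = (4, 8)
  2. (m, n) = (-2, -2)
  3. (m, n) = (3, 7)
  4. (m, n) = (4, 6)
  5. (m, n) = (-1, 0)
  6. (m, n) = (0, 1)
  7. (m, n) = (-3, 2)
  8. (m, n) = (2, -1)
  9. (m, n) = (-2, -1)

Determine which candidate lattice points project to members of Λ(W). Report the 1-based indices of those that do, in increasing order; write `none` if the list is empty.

1, 2, 3, 5, 9

Compute λ' = (1−√5)/2 = -0.618034, so π⊥(m,n) = m -0.618034·n.
candidate 1: (m,n)=(4,8) → π∥ = 4+8·λ ≈ 16.944272, π⊥ = 4+8·λ' ≈ -0.944272 ∈ [-1.5, -0.7) ⇒ IN Λ
candidate 2: (m,n)=(-2,-2) → π∥ = -2-2·λ ≈ -5.236068, π⊥ = -2-2·λ' ≈ -0.763932 ∈ [-1.5, -0.7) ⇒ IN Λ
candidate 3: (m,n)=(3,7) → π∥ = 3+7·λ ≈ 14.326238, π⊥ = 3+7·λ' ≈ -1.326238 ∈ [-1.5, -0.7) ⇒ IN Λ
candidate 4: (m,n)=(4,6) → π∥ = 4+6·λ ≈ 13.708204, π⊥ = 4+6·λ' ≈ 0.291796 ∉ [-1.5, -0.7) ⇒ out
candidate 5: (m,n)=(-1,0) → π∥ = -1+0·λ ≈ -1.000000, π⊥ = -1+0·λ' ≈ -1.000000 ∈ [-1.5, -0.7) ⇒ IN Λ
candidate 6: (m,n)=(0,1) → π∥ = 0+1·λ ≈ 1.618034, π⊥ = 0+1·λ' ≈ -0.618034 ∉ [-1.5, -0.7) ⇒ out
candidate 7: (m,n)=(-3,2) → π∥ = -3+2·λ ≈ 0.236068, π⊥ = -3+2·λ' ≈ -4.236068 ∉ [-1.5, -0.7) ⇒ out
candidate 8: (m,n)=(2,-1) → π∥ = 2-1·λ ≈ 0.381966, π⊥ = 2-1·λ' ≈ 2.618034 ∉ [-1.5, -0.7) ⇒ out
candidate 9: (m,n)=(-2,-1) → π∥ = -2-1·λ ≈ -3.618034, π⊥ = -2-1·λ' ≈ -1.381966 ∈ [-1.5, -0.7) ⇒ IN Λ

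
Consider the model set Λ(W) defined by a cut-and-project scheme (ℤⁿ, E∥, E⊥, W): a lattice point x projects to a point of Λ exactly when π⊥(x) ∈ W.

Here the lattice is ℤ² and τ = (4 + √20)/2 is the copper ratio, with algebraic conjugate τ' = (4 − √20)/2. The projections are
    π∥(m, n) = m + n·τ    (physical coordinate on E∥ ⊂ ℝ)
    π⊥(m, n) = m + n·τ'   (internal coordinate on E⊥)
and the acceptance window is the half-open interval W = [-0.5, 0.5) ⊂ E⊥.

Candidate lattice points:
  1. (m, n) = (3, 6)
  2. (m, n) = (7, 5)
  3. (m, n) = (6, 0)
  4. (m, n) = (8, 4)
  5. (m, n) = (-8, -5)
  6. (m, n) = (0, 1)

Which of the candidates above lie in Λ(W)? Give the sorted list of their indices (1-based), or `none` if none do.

6

Numerically τ ≈ 4.236068 and τ' = −1/τ ≈ -0.236068.
#1 (3,6): internal coord 3 + (6)·τ' = +1.583592; +1.583592 ∉ [-0.5, 0.5) → out
#2 (7,5): internal coord 7 + (5)·τ' = +5.819660; +5.819660 ∉ [-0.5, 0.5) → out
#3 (6,0): internal coord 6 + (0)·τ' = +6.000000; +6.000000 ∉ [-0.5, 0.5) → out
#4 (8,4): internal coord 8 + (4)·τ' = +7.055728; +7.055728 ∉ [-0.5, 0.5) → out
#5 (-8,-5): internal coord -8 + (-5)·τ' = -6.819660; -6.819660 ∉ [-0.5, 0.5) → out
#6 (0,1): internal coord 0 + (1)·τ' = -0.236068; -0.236068 ∈ [-0.5, 0.5) → IN Λ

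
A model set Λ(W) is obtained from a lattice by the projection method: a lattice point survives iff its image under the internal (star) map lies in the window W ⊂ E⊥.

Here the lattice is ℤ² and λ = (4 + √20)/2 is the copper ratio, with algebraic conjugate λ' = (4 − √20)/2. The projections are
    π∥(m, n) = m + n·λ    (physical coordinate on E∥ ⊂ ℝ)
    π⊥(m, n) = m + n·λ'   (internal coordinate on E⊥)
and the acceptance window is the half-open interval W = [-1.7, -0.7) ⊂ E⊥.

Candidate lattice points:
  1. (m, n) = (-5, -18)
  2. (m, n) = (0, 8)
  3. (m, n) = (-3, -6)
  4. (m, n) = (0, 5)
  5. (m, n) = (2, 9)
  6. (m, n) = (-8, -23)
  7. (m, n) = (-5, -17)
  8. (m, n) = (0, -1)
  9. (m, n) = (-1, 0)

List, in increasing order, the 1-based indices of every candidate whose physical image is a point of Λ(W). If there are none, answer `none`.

λ' = (4−√20)/2 ≈ -0.236068.
candidate 1: (m,n)=(-5,-18) → π∥ = -5-18·λ ≈ -81.249224, π⊥ = -5-18·λ' ≈ -0.750776 ∈ [-1.7, -0.7) ⇒ IN Λ
candidate 2: (m,n)=(0,8) → π∥ = 0+8·λ ≈ 33.888544, π⊥ = 0+8·λ' ≈ -1.888544 ∉ [-1.7, -0.7) ⇒ out
candidate 3: (m,n)=(-3,-6) → π∥ = -3-6·λ ≈ -28.416408, π⊥ = -3-6·λ' ≈ -1.583592 ∈ [-1.7, -0.7) ⇒ IN Λ
candidate 4: (m,n)=(0,5) → π∥ = 0+5·λ ≈ 21.180340, π⊥ = 0+5·λ' ≈ -1.180340 ∈ [-1.7, -0.7) ⇒ IN Λ
candidate 5: (m,n)=(2,9) → π∥ = 2+9·λ ≈ 40.124612, π⊥ = 2+9·λ' ≈ -0.124612 ∉ [-1.7, -0.7) ⇒ out
candidate 6: (m,n)=(-8,-23) → π∥ = -8-23·λ ≈ -105.429563, π⊥ = -8-23·λ' ≈ -2.570437 ∉ [-1.7, -0.7) ⇒ out
candidate 7: (m,n)=(-5,-17) → π∥ = -5-17·λ ≈ -77.013156, π⊥ = -5-17·λ' ≈ -0.986844 ∈ [-1.7, -0.7) ⇒ IN Λ
candidate 8: (m,n)=(0,-1) → π∥ = 0-1·λ ≈ -4.236068, π⊥ = 0-1·λ' ≈ 0.236068 ∉ [-1.7, -0.7) ⇒ out
candidate 9: (m,n)=(-1,0) → π∥ = -1+0·λ ≈ -1.000000, π⊥ = -1+0·λ' ≈ -1.000000 ∈ [-1.7, -0.7) ⇒ IN Λ

1, 3, 4, 7, 9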